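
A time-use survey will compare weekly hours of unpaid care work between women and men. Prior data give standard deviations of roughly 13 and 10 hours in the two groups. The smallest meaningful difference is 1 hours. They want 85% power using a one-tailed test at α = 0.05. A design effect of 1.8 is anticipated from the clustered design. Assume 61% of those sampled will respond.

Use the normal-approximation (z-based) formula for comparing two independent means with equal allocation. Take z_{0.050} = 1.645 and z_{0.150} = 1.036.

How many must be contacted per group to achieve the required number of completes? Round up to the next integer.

n = 5706 per group

n = (z_α + z_β)² · (σ₁² + σ₂²) / δ²
  = (1.645 + 1.036)² · (13² + 10² = 269) / 1²
  = 7.1878 · 269 / 1
  = 1933.51
Design effect: 1.8 × 1933.51 = 3480.31.
Adjust for 61% response: 3480.31 / 0.61 = 5705.43.
Round up → n = 5706 per group.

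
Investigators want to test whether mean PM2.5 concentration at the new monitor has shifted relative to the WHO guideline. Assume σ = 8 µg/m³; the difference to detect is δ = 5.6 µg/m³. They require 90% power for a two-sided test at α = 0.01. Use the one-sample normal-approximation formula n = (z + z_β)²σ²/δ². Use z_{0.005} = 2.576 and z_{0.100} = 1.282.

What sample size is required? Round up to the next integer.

n = 31

n = (z_{α/2} + z_β)² · σ² / δ²
  = (2.576 + 1.282)² · 8² / 5.6²
  = 14.8842 · 64 / 31.36
  = 30.38
Round up → n = 31.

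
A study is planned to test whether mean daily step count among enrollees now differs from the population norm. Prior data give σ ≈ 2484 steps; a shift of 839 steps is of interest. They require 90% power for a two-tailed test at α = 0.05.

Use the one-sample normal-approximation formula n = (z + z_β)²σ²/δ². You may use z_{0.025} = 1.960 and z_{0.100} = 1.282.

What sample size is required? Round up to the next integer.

n = 93

n = (z_{α/2} + z_β)² · σ² / δ²
  = (1.960 + 1.282)² · 2484² / 839²
  = 10.5106 · 6170256 / 703921
  = 92.13
Round up → n = 93.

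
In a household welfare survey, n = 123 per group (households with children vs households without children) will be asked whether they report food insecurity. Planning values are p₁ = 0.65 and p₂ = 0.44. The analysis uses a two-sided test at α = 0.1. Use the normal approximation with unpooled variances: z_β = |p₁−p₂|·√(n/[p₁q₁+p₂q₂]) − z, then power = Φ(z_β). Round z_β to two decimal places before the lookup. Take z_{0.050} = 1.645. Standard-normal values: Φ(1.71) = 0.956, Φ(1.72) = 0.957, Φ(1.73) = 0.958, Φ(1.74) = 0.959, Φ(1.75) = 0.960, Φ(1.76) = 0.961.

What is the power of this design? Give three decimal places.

Power ≈ 0.959

z_β = |p₁−p₂|·√(n/[p₁q₁+p₂q₂]) − z_{α/2}
    = 0.21 · √(123/0.4739) − 1.645
    = 0.21 · 16.1105 − 1.645
    = 3.3832 − 1.645 = 1.7382 → 1.74
Power = Φ(1.74) = 0.959.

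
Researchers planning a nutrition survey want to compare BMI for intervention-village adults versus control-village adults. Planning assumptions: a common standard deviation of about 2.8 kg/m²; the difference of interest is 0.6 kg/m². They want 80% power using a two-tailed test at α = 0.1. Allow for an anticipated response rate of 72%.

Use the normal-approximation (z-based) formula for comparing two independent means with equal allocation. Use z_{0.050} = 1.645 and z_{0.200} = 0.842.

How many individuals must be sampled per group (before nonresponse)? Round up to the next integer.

n = (z_{α/2} + z_β)² · (σ₁² + σ₂²) / δ²
  = (1.645 + 0.842)² · (2·2.8² = 15.68) / 0.6²
  = 6.1852 · 15.68 / 0.36
  = 269.40
Adjust for 72% response: 269.40 / 0.72 = 374.16.
Round up → n = 375 per group.

n = 375 per group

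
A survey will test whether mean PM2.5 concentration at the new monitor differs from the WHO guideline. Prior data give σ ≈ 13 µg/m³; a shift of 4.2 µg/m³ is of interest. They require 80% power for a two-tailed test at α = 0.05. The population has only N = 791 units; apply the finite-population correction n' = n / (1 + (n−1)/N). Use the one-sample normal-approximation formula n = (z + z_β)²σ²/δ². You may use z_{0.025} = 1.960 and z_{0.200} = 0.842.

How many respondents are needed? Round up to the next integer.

n = 69

n = (z_{α/2} + z_β)² · σ² / δ²
  = (1.960 + 0.842)² · 13² / 4.2²
  = 7.8512 · 169 / 17.64
  = 75.22
Finite-population correction (N = 791): 75.22 / (1 + (75.22 − 1)/791) = 68.77.
Round up → n = 69.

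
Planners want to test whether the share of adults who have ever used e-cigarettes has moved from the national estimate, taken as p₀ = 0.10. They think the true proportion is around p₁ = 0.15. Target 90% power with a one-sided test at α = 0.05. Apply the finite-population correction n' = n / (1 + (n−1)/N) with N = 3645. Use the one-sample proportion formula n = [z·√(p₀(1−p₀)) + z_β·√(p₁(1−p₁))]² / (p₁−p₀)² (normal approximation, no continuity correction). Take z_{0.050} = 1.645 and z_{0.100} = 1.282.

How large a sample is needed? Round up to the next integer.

n = 330

n = [z_α·√(p₀q₀) + z_β·√(p₁q₁)]² / (p₁ − p₀)²
  = [1.645·√(0.10·0.90) + 1.282·√(0.15·0.85)]² / (0.05)²
  = [1.645·0.3000 + 1.282·0.3571]² / 0.0025
  = [0.9513]² / 0.0025
  = 361.96
Finite-population correction (N = 3645): 361.96 / (1 + (361.96 − 1)/3645) = 329.35.
Round up → n = 330.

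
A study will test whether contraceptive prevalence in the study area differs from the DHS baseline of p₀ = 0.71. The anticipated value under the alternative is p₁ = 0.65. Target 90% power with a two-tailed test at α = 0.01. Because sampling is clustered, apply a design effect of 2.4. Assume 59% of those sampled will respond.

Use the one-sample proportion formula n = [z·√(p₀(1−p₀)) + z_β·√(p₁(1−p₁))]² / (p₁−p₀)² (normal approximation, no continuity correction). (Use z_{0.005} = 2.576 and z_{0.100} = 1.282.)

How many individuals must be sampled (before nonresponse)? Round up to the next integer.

n = [z_{α/2}·√(p₀q₀) + z_β·√(p₁q₁)]² / (p₁ − p₀)²
  = [2.576·√(0.71·0.29) + 1.282·√(0.65·0.35)]² / (-0.06)²
  = [2.576·0.4538 + 1.282·0.4770]² / 0.0036
  = [1.7804]² / 0.0036
  = 880.47
Design effect: 2.4 × 880.47 = 2113.14.
Adjust for 59% response: 2113.14 / 0.59 = 3581.59.
Round up → n = 3582.

n = 3582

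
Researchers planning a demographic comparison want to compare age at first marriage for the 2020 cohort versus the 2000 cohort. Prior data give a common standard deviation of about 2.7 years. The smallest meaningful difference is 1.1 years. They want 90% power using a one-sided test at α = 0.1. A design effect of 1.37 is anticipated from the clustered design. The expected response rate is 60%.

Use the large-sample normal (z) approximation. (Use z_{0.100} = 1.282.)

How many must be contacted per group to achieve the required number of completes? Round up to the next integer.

n = 181 per group

n = (z_α + z_β)² · (σ₁² + σ₂²) / δ²
  = (1.282 + 1.282)² · (2·2.7² = 14.58) / 1.1²
  = 6.5741 · 14.58 / 1.21
  = 79.22
Design effect: 1.37 × 79.22 = 108.52.
Adjust for 60% response: 108.52 / 0.60 = 180.87.
Round up → n = 181 per group.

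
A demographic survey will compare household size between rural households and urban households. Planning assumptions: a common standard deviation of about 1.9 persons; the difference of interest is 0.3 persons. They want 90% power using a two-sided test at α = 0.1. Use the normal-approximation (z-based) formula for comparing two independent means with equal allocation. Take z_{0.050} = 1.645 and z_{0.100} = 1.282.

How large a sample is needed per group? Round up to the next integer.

n = (z_{α/2} + z_β)² · (σ₁² + σ₂²) / δ²
  = (1.645 + 1.282)² · (2·1.9² = 7.22) / 0.3²
  = 8.5673 · 7.22 / 0.09
  = 687.29
Round up → n = 688 per group.

n = 688 per group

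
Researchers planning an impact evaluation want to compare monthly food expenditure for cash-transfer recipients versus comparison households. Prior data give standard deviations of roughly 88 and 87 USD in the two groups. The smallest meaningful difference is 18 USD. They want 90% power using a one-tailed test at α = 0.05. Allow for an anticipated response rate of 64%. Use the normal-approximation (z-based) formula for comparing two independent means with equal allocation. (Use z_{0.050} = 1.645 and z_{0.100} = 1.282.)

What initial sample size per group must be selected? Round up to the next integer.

n = (z_α + z_β)² · (σ₁² + σ₂²) / δ²
  = (1.645 + 1.282)² · (88² + 87² = 15313) / 18²
  = 8.5673 · 15313 / 324
  = 404.91
Adjust for 64% response: 404.91 / 0.64 = 632.68.
Round up → n = 633 per group.

n = 633 per group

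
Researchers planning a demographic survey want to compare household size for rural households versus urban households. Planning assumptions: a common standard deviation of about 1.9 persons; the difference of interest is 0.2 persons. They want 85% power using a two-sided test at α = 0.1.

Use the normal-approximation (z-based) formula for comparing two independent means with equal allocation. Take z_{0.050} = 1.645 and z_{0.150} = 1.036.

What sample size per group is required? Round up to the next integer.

n = 1298 per group

n = (z_{α/2} + z_β)² · (σ₁² + σ₂²) / δ²
  = (1.645 + 1.036)² · (2·1.9² = 7.22) / 0.2²
  = 7.1878 · 7.22 / 0.04
  = 1297.39
Round up → n = 1298 per group.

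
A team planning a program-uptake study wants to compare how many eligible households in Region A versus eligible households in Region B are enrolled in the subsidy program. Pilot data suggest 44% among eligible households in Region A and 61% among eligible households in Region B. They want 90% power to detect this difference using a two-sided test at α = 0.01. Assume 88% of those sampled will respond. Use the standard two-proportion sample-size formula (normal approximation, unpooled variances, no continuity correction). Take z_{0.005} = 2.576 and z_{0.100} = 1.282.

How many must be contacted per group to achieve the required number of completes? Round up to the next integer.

n = (z_{α/2} + z_β)² · [p₁(1−p₁) + p₂(1−p₂)] / (p₁ − p₂)²
  = (2.576 + 1.282)² · (0.44·0.56 + 0.61·0.39) / (-0.17)²
  = (3.858)² · (0.2464 + 0.2379) / 0.0289
  = 14.8842 · 0.4843 / 0.0289
  = 249.43
Adjust for 88% response: 249.43 / 0.88 = 283.44.
Round up → n = 284 per group.

n = 284 per group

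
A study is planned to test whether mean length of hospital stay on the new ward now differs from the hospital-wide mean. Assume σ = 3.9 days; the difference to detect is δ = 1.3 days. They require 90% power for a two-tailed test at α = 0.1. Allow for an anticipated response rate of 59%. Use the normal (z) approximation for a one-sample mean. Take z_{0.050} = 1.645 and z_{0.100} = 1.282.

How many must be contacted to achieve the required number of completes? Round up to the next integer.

n = (z_{α/2} + z_β)² · σ² / δ²
  = (1.645 + 1.282)² · 3.9² / 1.3²
  = 8.5673 · 15.21 / 1.69
  = 77.11
Adjust for 59% response: 77.11 / 0.59 = 130.69.
Round up → n = 131.

n = 131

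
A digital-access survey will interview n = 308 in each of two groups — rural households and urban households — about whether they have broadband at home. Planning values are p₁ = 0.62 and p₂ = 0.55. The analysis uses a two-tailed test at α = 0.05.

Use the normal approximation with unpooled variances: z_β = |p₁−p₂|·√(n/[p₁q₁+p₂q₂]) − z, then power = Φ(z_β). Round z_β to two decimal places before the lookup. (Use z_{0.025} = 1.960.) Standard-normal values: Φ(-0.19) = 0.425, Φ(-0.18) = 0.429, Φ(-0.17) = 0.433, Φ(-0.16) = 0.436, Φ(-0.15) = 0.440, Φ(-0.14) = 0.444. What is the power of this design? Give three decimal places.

Power ≈ 0.425

z_β = |p₁−p₂|·√(n/[p₁q₁+p₂q₂]) − z_{α/2}
    = 0.07 · √(308/0.4831) − 1.960
    = 0.07 · 25.2497 − 1.960
    = 1.7675 − 1.960 = -0.1925 → -0.19
Power = Φ(-0.19) = 0.425.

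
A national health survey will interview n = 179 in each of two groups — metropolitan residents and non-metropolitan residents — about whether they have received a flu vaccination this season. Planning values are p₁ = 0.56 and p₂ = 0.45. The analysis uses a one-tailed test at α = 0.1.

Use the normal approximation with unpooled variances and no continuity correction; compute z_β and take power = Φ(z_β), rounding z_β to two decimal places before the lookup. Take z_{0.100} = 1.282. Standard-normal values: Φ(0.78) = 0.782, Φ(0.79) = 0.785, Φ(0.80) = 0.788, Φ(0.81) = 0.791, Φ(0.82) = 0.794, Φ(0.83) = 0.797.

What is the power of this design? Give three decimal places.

z_β = |p₁−p₂|·√(n/[p₁q₁+p₂q₂]) − z_α
    = 0.11 · √(179/0.4939) − 1.282
    = 0.11 · 19.0374 − 1.282
    = 2.0941 − 1.282 = 0.8121 → 0.81
Power = Φ(0.81) = 0.791.

Power ≈ 0.791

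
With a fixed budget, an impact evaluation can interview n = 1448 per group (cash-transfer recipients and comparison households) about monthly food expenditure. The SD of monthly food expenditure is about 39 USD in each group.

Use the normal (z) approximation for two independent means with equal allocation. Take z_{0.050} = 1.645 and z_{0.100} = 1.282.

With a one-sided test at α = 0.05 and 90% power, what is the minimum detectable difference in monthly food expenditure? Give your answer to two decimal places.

δ = (z_α + z_β) · √((σ₁²+σ₂²)/n)
  = (1.645 + 1.282) · √(3042/1448)
  = 2.927 · √2.1008
  = 2.927 · 1.4494
  = 4.2425

Minimum detectable difference ≈ 4.24 USD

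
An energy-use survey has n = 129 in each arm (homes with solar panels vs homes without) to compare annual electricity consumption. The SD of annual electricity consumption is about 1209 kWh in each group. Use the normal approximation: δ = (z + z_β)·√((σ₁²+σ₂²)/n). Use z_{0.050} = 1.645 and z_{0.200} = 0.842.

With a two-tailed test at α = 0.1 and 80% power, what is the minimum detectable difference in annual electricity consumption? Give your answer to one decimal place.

Minimum detectable difference ≈ 374.4 kWh

δ = (z_{α/2} + z_β) · √((σ₁²+σ₂²)/n)
  = (1.645 + 0.842) · √(2923362/129)
  = 2.487 · √22661.7
  = 2.487 · 150.5381
  = 374.3883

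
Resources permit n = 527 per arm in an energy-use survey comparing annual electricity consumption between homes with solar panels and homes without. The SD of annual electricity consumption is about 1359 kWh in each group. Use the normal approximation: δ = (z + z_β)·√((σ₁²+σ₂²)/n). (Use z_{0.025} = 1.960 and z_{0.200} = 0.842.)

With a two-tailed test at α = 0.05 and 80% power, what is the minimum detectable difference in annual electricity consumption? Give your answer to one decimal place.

Minimum detectable difference ≈ 234.6 kWh

δ = (z_{α/2} + z_β) · √((σ₁²+σ₂²)/n)
  = (1.960 + 0.842) · √(3693762/527)
  = 2.802 · √7009.0
  = 2.802 · 83.7200
  = 234.5834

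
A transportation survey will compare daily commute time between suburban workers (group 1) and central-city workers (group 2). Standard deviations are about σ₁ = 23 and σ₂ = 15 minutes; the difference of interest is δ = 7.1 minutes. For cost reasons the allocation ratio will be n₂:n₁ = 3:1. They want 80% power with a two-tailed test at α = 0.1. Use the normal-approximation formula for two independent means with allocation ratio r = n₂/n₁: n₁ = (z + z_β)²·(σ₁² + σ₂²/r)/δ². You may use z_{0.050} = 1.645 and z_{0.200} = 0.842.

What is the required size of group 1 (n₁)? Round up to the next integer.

n₁ = (z_{α/2} + z_β)² · (σ₁² + σ₂²/r) / δ²
   = (1.645 + 0.842)² · (23² + 15²/3) / 7.1²
   = 6.1852 · (529 + 75) / 50.41
   = 6.1852 · 604 / 50.41
   = 74.11
Round up → n₁ = 75; n₂ = r·n₁ = 3 × 75 = 225.

n₁ = 75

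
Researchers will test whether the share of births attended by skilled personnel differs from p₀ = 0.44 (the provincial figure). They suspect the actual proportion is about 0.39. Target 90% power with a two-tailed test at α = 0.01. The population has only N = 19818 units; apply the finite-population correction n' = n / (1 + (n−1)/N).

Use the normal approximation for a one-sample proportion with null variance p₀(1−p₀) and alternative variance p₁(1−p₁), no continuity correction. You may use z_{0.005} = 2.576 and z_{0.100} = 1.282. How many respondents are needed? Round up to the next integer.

n = [z_{α/2}·√(p₀q₀) + z_β·√(p₁q₁)]² / (p₁ − p₀)²
  = [2.576·√(0.44·0.56) + 1.282·√(0.39·0.61)]² / (-0.05)²
  = [2.576·0.4964 + 1.282·0.4877]² / 0.0025
  = [1.9040]² / 0.0025
  = 1450.07
Finite-population correction (N = 19818): 1450.07 / (1 + (1450.07 − 1)/19818) = 1351.27.
Round up → n = 1352.

n = 1352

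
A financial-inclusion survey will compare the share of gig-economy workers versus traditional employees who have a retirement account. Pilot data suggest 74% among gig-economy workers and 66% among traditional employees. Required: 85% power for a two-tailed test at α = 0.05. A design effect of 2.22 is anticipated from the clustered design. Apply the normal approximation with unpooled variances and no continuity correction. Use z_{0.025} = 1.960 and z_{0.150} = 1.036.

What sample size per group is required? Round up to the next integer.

n = 1298 per group

n = (z_{α/2} + z_β)² · [p₁(1−p₁) + p₂(1−p₂)] / (p₁ − p₂)²
  = (1.960 + 1.036)² · (0.74·0.26 + 0.66·0.34) / (0.08)²
  = (2.996)² · (0.1924 + 0.2244) / 0.0064
  = 8.9760 · 0.4168 / 0.0064
  = 584.56
Design effect: 2.22 × 584.56 = 1297.73.
Round up → n = 1298 per group.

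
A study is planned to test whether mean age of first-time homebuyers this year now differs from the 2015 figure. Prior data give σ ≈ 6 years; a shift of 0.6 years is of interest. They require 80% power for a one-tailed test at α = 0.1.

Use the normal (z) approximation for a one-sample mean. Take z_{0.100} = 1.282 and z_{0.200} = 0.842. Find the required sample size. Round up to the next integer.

n = 452

n = (z_α + z_β)² · σ² / δ²
  = (1.282 + 0.842)² · 6² / 0.6²
  = 4.5114 · 36 / 0.36
  = 451.14
Round up → n = 452.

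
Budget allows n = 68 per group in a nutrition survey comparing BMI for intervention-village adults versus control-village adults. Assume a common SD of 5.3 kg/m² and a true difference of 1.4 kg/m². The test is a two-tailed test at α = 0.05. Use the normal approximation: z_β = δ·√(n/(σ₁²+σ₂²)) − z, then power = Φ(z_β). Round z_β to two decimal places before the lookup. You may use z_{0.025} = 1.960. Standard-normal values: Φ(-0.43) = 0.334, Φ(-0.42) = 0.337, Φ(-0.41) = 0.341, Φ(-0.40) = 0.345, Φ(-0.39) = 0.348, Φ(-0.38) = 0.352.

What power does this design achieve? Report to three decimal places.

z_β = δ·√(n/(σ₁²+σ₂²)) − z_{α/2}
    = 1.4 · √(68/56.18) − 1.960
    = 1.4 · 1.10018 − 1.960
    = 1.5403 − 1.960 = -0.4197 → -0.42
Power = Φ(-0.42) = 0.337.

Power ≈ 0.337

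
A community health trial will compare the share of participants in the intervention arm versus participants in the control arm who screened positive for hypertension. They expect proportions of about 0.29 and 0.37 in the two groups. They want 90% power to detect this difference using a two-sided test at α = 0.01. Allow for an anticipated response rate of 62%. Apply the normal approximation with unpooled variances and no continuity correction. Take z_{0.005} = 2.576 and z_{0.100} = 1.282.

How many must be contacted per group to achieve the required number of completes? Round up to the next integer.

n = (z_{α/2} + z_β)² · [p₁(1−p₁) + p₂(1−p₂)] / (p₁ − p₂)²
  = (2.576 + 1.282)² · (0.29·0.71 + 0.37·0.63) / (-0.08)²
  = (3.858)² · (0.2059 + 0.2331) / 0.0064
  = 14.8842 · 0.4390 / 0.0064
  = 1020.96
Adjust for 62% response: 1020.96 / 0.62 = 1646.71.
Round up → n = 1647 per group.

n = 1647 per group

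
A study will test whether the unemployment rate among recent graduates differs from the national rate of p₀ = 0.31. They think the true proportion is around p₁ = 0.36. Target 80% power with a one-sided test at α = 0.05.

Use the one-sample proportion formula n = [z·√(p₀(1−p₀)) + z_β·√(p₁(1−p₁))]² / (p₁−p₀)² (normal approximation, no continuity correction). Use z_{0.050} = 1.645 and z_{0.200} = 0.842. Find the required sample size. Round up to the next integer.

n = [z_α·√(p₀q₀) + z_β·√(p₁q₁)]² / (p₁ − p₀)²
  = [1.645·√(0.31·0.69) + 0.842·√(0.36·0.64)]² / (0.05)²
  = [1.645·0.4625 + 0.842·0.4800]² / 0.0025
  = [1.1650]² / 0.0025
  = 542.85
Round up → n = 543.

n = 543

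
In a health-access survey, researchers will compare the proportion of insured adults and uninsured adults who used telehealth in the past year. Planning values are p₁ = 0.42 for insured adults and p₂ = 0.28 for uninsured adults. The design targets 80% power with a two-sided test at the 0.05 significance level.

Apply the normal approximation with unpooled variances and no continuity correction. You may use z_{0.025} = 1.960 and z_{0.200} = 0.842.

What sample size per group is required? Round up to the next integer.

n = (z_{α/2} + z_β)² · [p₁(1−p₁) + p₂(1−p₂)] / (p₁ − p₂)²
  = (1.960 + 0.842)² · (0.42·0.58 + 0.28·0.72) / (0.14)²
  = (2.802)² · (0.2436 + 0.2016) / 0.0196
  = 7.8512 · 0.4452 / 0.0196
  = 178.33
Round up → n = 179 per group.

n = 179 per group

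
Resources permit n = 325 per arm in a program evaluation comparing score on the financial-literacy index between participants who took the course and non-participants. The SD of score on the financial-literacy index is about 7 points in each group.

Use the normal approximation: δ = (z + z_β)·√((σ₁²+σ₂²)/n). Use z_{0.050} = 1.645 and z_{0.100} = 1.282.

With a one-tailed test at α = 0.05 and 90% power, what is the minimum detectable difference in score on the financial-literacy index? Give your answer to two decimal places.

δ = (z_α + z_β) · √((σ₁²+σ₂²)/n)
  = (1.645 + 1.282) · √(98/325)
  = 2.927 · √0.30154
  = 2.927 · 0.5491
  = 1.6073

Minimum detectable difference ≈ 1.61 points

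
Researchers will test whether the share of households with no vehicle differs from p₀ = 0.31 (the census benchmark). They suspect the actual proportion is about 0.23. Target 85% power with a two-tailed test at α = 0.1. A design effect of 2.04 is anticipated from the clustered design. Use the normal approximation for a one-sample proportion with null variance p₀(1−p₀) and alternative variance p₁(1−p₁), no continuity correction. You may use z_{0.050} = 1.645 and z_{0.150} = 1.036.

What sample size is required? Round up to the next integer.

n = [z_{α/2}·√(p₀q₀) + z_β·√(p₁q₁)]² / (p₁ − p₀)²
  = [1.645·√(0.31·0.69) + 1.036·√(0.23·0.77)]² / (-0.08)²
  = [1.645·0.4625 + 1.036·0.4208]² / 0.0064
  = [1.1968]² / 0.0064
  = 223.80
Design effect: 2.04 × 223.80 = 456.54.
Round up → n = 457.

n = 457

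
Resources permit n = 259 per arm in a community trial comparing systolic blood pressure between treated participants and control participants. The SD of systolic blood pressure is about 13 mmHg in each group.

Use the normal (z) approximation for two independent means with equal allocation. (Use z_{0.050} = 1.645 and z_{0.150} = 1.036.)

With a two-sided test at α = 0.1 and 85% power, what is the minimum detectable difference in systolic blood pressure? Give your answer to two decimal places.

δ = (z_{α/2} + z_β) · √((σ₁²+σ₂²)/n)
  = (1.645 + 1.036) · √(338/259)
  = 2.681 · √1.305
  = 2.681 · 1.1424
  = 3.0627

Minimum detectable difference ≈ 3.06 mmHg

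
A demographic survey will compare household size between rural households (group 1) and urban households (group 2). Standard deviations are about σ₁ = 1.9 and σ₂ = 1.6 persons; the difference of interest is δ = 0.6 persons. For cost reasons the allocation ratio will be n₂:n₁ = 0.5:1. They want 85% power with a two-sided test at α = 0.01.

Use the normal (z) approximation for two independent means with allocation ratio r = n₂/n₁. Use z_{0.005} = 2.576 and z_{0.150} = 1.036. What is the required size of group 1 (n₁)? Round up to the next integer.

n₁ = (z_{α/2} + z_β)² · (σ₁² + σ₂²/r) / δ²
   = (2.576 + 1.036)² · (1.9² + 1.6²/0.5) / 0.6²
   = 13.0465 · (3.61 + 5.12) / 0.36
   = 13.0465 · 8.73 / 0.36
   = 316.38
Round up → n₁ = 317; n₂ = r·n₁ = 0.5 × 317 = 159.

n₁ = 317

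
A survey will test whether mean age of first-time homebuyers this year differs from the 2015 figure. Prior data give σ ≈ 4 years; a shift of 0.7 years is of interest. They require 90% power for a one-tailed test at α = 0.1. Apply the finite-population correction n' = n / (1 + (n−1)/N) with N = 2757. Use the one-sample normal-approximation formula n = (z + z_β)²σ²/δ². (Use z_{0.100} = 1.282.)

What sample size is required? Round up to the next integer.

n = (z_α + z_β)² · σ² / δ²
  = (1.282 + 1.282)² · 4² / 0.7²
  = 6.5741 · 16 / 0.49
  = 214.66
Finite-population correction (N = 2757): 214.66 / (1 + (214.66 − 1)/2757) = 199.22.
Round up → n = 200.

n = 200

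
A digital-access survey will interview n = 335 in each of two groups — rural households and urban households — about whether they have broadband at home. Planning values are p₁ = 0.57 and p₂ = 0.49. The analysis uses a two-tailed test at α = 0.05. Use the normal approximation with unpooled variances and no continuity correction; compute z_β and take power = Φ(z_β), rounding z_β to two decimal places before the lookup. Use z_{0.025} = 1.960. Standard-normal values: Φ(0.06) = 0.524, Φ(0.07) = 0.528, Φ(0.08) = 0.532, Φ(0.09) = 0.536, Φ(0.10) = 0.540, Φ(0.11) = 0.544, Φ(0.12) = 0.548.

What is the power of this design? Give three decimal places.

Power ≈ 0.548

z_β = |p₁−p₂|·√(n/[p₁q₁+p₂q₂]) − z_{α/2}
    = 0.08 · √(335/0.4950) − 1.960
    = 0.08 · 26.0148 − 1.960
    = 2.0812 − 1.960 = 0.1212 → 0.12
Power = Φ(0.12) = 0.548.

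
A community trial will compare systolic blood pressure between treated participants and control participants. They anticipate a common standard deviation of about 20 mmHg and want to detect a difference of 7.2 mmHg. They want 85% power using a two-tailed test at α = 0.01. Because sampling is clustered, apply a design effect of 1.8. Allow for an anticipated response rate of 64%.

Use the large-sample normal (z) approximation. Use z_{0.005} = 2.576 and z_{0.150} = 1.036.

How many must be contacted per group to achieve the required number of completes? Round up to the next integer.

n = (z_{α/2} + z_β)² · (σ₁² + σ₂²) / δ²
  = (2.576 + 1.036)² · (2·20² = 800) / 7.2²
  = 13.0465 · 800 / 51.84
  = 201.34
Design effect: 1.8 × 201.34 = 362.40.
Adjust for 64% response: 362.40 / 0.64 = 566.26.
Round up → n = 567 per group.

n = 567 per group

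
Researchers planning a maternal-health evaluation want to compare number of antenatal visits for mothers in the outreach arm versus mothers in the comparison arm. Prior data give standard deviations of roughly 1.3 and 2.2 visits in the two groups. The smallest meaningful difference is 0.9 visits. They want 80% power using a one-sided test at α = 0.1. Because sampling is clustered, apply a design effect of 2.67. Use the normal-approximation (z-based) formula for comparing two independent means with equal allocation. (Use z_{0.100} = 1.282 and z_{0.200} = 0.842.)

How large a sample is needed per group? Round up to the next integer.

n = 98 per group

n = (z_α + z_β)² · (σ₁² + σ₂²) / δ²
  = (1.282 + 0.842)² · (1.3² + 2.2² = 6.53) / 0.9²
  = 4.5114 · 6.53 / 0.81
  = 36.37
Design effect: 2.67 × 36.37 = 97.11.
Round up → n = 98 per group.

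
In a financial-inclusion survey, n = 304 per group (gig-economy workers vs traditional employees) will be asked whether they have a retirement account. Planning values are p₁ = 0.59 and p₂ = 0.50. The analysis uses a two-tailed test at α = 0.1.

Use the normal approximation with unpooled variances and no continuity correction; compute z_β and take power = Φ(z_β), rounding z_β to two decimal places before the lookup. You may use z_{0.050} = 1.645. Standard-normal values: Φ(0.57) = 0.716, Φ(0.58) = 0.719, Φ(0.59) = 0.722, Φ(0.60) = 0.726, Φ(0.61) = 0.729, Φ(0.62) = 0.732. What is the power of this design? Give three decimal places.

z_β = |p₁−p₂|·√(n/[p₁q₁+p₂q₂]) − z_{α/2}
    = 0.09 · √(304/0.4919) − 1.645
    = 0.09 · 24.8598 − 1.645
    = 2.2374 − 1.645 = 0.5924 → 0.59
Power = Φ(0.59) = 0.722.

Power ≈ 0.722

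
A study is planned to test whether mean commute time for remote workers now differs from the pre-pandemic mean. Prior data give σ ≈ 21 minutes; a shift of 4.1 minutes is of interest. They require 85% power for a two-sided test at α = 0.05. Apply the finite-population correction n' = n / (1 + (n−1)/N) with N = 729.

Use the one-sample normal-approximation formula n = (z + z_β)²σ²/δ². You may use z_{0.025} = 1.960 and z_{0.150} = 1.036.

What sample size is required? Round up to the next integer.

n = (z_{α/2} + z_β)² · σ² / δ²
  = (1.960 + 1.036)² · 21² / 4.1²
  = 8.9760 · 441 / 16.81
  = 235.48
Finite-population correction (N = 729): 235.48 / (1 + (235.48 − 1)/729) = 178.17.
Round up → n = 179.

n = 179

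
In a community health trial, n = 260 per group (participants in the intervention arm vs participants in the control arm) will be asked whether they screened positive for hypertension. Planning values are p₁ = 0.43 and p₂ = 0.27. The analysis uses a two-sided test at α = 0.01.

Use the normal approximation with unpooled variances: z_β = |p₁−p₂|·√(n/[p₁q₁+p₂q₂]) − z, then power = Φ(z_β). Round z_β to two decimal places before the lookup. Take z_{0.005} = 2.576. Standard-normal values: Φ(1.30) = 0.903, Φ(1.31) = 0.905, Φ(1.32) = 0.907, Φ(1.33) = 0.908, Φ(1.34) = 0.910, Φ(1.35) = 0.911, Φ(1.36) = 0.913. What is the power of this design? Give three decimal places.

Power ≈ 0.903

z_β = |p₁−p₂|·√(n/[p₁q₁+p₂q₂]) − z_{α/2}
    = 0.16 · √(260/0.4422) − 2.576
    = 0.16 · 24.2481 − 2.576
    = 3.8797 − 2.576 = 1.3037 → 1.30
Power = Φ(1.30) = 0.903.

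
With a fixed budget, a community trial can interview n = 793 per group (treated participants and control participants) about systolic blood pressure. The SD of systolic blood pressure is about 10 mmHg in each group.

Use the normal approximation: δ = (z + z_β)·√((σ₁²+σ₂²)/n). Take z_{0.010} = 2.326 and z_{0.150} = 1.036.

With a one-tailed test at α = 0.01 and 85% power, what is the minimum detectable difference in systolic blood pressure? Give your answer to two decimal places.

δ = (z_α + z_β) · √((σ₁²+σ₂²)/n)
  = (2.326 + 1.036) · √(200/793)
  = 3.362 · √0.25221
  = 3.362 · 0.5022
  = 1.6884

Minimum detectable difference ≈ 1.69 mmHg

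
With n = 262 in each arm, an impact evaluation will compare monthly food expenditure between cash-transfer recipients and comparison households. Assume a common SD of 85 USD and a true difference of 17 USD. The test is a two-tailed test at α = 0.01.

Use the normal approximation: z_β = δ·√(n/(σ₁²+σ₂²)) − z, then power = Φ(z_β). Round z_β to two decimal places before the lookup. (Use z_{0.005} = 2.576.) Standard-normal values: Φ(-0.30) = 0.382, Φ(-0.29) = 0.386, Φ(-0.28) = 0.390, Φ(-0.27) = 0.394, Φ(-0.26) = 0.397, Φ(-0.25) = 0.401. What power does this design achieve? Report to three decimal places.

z_β = δ·√(n/(σ₁²+σ₂²)) − z_{α/2}
    = 17 · √(262/14450) − 2.576
    = 17 · 0.13465 − 2.576
    = 2.2891 − 2.576 = -0.2869 → -0.29
Power = Φ(-0.29) = 0.386.

Power ≈ 0.386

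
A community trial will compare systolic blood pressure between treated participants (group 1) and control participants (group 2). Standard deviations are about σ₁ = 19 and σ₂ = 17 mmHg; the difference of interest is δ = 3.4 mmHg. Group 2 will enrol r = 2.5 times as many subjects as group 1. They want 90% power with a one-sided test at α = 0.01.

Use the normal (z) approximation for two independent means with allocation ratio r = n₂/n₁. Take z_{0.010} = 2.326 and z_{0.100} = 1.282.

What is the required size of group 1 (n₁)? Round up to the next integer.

n₁ = 537

n₁ = (z_α + z_β)² · (σ₁² + σ₂²/r) / δ²
   = (2.326 + 1.282)² · (19² + 17²/2.5) / 3.4²
   = 13.0177 · (361 + 115.6) / 11.56
   = 13.0177 · 476.6 / 11.56
   = 536.70
Round up → n₁ = 537; n₂ = r·n₁ = 2.5 × 537 = 1343.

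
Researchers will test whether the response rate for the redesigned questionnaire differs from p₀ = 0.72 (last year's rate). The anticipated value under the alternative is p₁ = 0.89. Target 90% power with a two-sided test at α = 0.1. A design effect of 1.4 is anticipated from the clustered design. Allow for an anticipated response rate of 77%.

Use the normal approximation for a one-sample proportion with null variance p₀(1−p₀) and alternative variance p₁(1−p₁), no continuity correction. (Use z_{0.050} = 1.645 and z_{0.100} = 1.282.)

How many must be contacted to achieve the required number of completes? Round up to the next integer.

n = 82

n = [z_{α/2}·√(p₀q₀) + z_β·√(p₁q₁)]² / (p₁ − p₀)²
  = [1.645·√(0.72·0.28) + 1.282·√(0.89·0.11)]² / (0.17)²
  = [1.645·0.4490 + 1.282·0.3129]² / 0.0289
  = [1.1397]² / 0.0289
  = 44.95
Design effect: 1.4 × 44.95 = 62.93.
Adjust for 77% response: 62.93 / 0.77 = 81.72.
Round up → n = 82.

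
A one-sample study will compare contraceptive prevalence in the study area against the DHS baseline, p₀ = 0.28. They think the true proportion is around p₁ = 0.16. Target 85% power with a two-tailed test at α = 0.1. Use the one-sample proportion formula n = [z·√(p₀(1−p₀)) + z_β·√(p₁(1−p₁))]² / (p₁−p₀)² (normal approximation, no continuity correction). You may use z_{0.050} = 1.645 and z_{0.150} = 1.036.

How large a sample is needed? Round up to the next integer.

n = [z_{α/2}·√(p₀q₀) + z_β·√(p₁q₁)]² / (p₁ − p₀)²
  = [1.645·√(0.28·0.72) + 1.036·√(0.16·0.84)]² / (-0.12)²
  = [1.645·0.4490 + 1.036·0.3666]² / 0.0144
  = [1.1184]² / 0.0144
  = 86.86
Round up → n = 87.

n = 87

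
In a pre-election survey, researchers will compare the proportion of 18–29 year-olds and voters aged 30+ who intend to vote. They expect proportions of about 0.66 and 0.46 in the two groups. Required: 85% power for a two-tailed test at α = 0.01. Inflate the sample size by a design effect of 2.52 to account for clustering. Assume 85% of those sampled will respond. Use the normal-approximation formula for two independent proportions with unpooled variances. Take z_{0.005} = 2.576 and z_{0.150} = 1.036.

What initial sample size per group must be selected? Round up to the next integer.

n = (z_{α/2} + z_β)² · [p₁(1−p₁) + p₂(1−p₂)] / (p₁ − p₂)²
  = (2.576 + 1.036)² · (0.66·0.34 + 0.46·0.54) / (0.20)²
  = (3.612)² · (0.2244 + 0.2484) / 0.0400
  = 13.0465 · 0.4728 / 0.0400
  = 154.21
Design effect: 2.52 × 154.21 = 388.61.
Adjust for 85% response: 388.61 / 0.85 = 457.19.
Round up → n = 458 per group.

n = 458 per group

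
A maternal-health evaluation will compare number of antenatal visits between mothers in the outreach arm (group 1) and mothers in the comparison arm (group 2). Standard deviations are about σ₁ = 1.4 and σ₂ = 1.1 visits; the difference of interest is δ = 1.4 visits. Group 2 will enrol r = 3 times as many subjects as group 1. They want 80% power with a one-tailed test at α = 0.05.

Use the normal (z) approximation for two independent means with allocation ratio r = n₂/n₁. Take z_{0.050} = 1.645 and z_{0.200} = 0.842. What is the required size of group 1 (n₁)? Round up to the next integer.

n₁ = 8

n₁ = (z_α + z_β)² · (σ₁² + σ₂²/r) / δ²
   = (1.645 + 0.842)² · (1.4² + 1.1²/3) / 1.4²
   = 6.1852 · (1.96 + 0.40333) / 1.96
   = 6.1852 · 2.3633 / 1.96
   = 7.46
Round up → n₁ = 8; n₂ = r·n₁ = 3 × 8 = 24.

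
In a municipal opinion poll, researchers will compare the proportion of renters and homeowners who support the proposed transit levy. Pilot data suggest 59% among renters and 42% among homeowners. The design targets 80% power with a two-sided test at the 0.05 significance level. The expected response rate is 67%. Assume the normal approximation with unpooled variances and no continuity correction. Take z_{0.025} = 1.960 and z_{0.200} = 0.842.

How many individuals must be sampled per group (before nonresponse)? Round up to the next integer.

n = 197 per group

n = (z_{α/2} + z_β)² · [p₁(1−p₁) + p₂(1−p₂)] / (p₁ − p₂)²
  = (1.960 + 0.842)² · (0.59·0.41 + 0.42·0.58) / (0.17)²
  = (2.802)² · (0.2419 + 0.2436) / 0.0289
  = 7.8512 · 0.4855 / 0.0289
  = 131.89
Adjust for 67% response: 131.89 / 0.67 = 196.86.
Round up → n = 197 per group.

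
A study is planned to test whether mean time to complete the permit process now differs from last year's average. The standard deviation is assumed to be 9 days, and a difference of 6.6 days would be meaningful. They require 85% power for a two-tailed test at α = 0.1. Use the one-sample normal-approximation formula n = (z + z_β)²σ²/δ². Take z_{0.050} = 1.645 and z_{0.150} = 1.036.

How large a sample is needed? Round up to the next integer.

n = (z_{α/2} + z_β)² · σ² / δ²
  = (1.645 + 1.036)² · 9² / 6.6²
  = 7.1878 · 81 / 43.56
  = 13.37
Round up → n = 14.

n = 14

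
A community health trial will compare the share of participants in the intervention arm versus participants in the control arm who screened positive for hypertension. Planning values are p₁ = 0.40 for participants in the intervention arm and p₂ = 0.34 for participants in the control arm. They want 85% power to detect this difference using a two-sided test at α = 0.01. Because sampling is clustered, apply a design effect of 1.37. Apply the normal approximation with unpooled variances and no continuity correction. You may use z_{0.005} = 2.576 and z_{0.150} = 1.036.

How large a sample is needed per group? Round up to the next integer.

n = 2306 per group

n = (z_{α/2} + z_β)² · [p₁(1−p₁) + p₂(1−p₂)] / (p₁ − p₂)²
  = (2.576 + 1.036)² · (0.40·0.60 + 0.34·0.66) / (0.06)²
  = (3.612)² · (0.2400 + 0.2244) / 0.0036
  = 13.0465 · 0.4644 / 0.0036
  = 1683.00
Design effect: 1.37 × 1683.00 = 2305.72.
Round up → n = 2306 per group.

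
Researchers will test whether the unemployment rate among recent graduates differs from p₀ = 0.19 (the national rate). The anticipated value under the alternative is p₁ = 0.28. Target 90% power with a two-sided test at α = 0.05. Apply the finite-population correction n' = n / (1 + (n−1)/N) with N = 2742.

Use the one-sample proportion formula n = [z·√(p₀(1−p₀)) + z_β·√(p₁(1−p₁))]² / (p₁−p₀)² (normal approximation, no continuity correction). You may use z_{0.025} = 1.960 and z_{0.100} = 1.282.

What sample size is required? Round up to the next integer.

n = [z_{α/2}·√(p₀q₀) + z_β·√(p₁q₁)]² / (p₁ − p₀)²
  = [1.960·√(0.19·0.81) + 1.282·√(0.28·0.72)]² / (0.09)²
  = [1.960·0.3923 + 1.282·0.4490]² / 0.0081
  = [1.3445]² / 0.0081
  = 223.18
Finite-population correction (N = 2742): 223.18 / (1 + (223.18 − 1)/2742) = 206.45.
Round up → n = 207.

n = 207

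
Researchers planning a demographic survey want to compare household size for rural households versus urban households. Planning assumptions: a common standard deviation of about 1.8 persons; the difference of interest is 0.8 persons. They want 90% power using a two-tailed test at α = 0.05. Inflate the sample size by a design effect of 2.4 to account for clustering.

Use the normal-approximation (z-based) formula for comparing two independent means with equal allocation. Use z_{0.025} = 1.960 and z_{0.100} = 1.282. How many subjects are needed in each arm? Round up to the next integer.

n = (z_{α/2} + z_β)² · (σ₁² + σ₂²) / δ²
  = (1.960 + 1.282)² · (2·1.8² = 6.48) / 0.8²
  = 10.5106 · 6.48 / 0.64
  = 106.42
Design effect: 2.4 × 106.42 = 255.41.
Round up → n = 256 per group.

n = 256 per group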